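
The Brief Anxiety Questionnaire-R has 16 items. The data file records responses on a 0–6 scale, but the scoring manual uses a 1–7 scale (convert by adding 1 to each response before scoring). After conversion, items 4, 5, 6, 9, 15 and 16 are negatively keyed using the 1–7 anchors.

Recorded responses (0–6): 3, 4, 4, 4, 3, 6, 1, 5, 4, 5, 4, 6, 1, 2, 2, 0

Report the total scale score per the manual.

Convert to 1–7: 4, 5, 5, 5, 4, 7, 2, 6, 5, 6, 5, 7, 2, 3, 3, 1
Reverse-coded (reversed = (1+7) − raw = 8 − raw):
  item 4: 8 − 5 = 3
  item 5: 8 − 4 = 4
  item 6: 8 − 7 = 1
  item 9: 8 − 5 = 3
  item 15: 8 − 3 = 5
  item 16: 8 − 1 = 7
Scored: 4, 5, 5, 3, 4, 1, 2, 6, 3, 6, 5, 7, 2, 3, 5, 7
Total = 68

68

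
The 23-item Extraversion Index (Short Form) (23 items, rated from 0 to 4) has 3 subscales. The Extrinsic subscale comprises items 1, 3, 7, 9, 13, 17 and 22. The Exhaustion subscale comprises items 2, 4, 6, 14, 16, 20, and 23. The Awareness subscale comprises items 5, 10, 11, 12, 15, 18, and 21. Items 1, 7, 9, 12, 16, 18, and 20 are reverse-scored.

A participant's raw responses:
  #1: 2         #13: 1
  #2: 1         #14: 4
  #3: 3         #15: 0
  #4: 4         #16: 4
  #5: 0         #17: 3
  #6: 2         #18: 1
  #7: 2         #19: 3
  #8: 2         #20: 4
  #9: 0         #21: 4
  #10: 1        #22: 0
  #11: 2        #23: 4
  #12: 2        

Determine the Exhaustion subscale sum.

Exhaustion items: 2, 4, 6, 14, 16, 20, 23.
Of these, items 16 & 20 are reverse-scored; reverse-coded value = 4 − response.
  item 2: 1
  item 4: 4
  item 6: 2
  item 14: 4
  item 16: 4 − 4 = 0
  item 20: 4 − 4 = 0
  item 23: 4
Sum = 1 + 4 + 2 + 4 + 0 + 0 + 4 = 15

15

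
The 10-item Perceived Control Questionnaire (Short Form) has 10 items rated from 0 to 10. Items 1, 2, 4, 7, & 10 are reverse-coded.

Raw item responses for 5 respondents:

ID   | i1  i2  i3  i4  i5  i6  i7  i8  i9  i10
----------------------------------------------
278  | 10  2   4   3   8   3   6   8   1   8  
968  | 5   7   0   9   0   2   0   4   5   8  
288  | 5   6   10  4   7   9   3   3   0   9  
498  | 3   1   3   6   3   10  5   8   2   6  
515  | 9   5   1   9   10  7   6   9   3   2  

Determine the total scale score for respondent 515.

Respondent 515 raw: 9, 5, 1, 9, 10, 7, 6, 9, 3, 2.
Reverse-coded (reversed = (0+10) − raw = 10 − raw):
  item 1: 10 − 9 = 1
  item 2: 10 − 5 = 5
  item 3: 1
  item 4: 10 − 9 = 1
  item 5: 10
  item 6: 7
  item 7: 10 − 6 = 4
  item 8: 9
  item 9: 3
  item 10: 10 − 2 = 8
Sum = 1 + 5 + 1 + 1 + 10 + 7 + 4 + 9 + 3 + 8 = 49

49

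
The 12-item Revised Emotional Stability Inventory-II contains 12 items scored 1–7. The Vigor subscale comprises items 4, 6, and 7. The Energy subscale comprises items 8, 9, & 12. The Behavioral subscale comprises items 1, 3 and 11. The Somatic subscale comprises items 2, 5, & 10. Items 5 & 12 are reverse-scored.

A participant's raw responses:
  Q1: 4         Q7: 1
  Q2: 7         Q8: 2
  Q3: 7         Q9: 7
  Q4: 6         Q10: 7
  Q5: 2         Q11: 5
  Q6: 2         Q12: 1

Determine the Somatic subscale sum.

Somatic items: 2, 5, 10.
Of these, item 5 is reverse-scored; reversed = (1+7) − raw = 8 − raw.
  item 2: 7
  item 5: 8 − 2 = 6
  item 10: 7
Sum = 7 + 6 + 7 = 20

20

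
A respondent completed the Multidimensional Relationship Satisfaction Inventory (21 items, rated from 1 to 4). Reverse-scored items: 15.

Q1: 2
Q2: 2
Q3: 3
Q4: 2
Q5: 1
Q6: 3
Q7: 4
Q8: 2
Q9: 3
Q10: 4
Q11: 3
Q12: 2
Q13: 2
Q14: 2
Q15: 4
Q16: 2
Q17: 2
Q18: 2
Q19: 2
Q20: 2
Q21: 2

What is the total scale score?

48

Raw sum = 51. Reverse-scored items: 15; their raw sum = 4.
Each reversal replaces raw with 5 − raw, changing the total by 5 − 2·raw per item.
Total = 51 + 1·5 − 2·4 = 51 + 5 − 8 = 48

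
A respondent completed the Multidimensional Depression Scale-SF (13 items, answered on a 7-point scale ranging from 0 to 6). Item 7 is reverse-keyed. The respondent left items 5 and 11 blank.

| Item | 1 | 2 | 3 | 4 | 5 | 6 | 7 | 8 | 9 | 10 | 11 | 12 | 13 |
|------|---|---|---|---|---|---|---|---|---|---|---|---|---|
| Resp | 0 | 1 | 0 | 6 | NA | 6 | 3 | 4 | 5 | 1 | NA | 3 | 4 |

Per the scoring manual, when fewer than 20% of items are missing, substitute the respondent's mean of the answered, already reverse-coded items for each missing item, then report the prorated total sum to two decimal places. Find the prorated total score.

Reverse-coded (reverse-coded value = 6 − response):
  item 7: 6 − 3 = 3
Completed scored items (11 of 13): 0, 1, 0, 6, 6, 3, 4, 5, 1, 3, 4; sum = 33.
Person mean = 33 / 11 ≈ 3.0000
Prorated total = (33 / 11) × 13 = 39.00 (to 2 dp)

39.00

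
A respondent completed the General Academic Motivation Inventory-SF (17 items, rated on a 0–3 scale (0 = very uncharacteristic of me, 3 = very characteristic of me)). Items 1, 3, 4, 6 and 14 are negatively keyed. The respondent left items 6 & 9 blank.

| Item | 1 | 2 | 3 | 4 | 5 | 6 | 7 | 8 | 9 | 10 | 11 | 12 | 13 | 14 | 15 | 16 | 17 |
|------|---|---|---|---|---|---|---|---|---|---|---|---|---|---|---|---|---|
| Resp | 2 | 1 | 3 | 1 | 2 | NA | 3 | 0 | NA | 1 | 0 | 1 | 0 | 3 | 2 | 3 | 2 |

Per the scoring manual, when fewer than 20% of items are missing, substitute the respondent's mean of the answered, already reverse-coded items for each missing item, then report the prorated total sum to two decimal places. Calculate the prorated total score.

20.40

Reverse-coded (reverse-coded value = 3 − response):
  item 1: 3 − 2 = 1
  item 3: 3 − 3 = 0
  item 4: 3 − 1 = 2
  item 14: 3 − 3 = 0
Completed scored items (15 of 17): 1, 1, 0, 2, 2, 3, 0, 1, 0, 1, 0, 0, 2, 3, 2; sum = 18.
Person mean = 18 / 15 ≈ 1.2000
Prorated total = (18 / 15) × 17 = 20.40 (to 2 dp)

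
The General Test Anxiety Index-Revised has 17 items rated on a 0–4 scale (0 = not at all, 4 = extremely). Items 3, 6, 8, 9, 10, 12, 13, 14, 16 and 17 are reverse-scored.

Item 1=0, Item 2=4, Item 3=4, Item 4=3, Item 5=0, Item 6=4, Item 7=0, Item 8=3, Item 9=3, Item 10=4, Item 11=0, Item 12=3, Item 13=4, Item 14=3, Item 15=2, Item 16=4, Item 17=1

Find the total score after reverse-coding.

16

Raw sum = 42. Reverse-scored items: 3, 6, 8, 9, 10, 12, 13, 14, 16, 17; their raw sum = 33.
Each reversal replaces raw with 4 − raw, changing the total by 4 − 2·raw per item.
Total = 42 + 10·4 − 2·33 = 42 + 40 − 66 = 16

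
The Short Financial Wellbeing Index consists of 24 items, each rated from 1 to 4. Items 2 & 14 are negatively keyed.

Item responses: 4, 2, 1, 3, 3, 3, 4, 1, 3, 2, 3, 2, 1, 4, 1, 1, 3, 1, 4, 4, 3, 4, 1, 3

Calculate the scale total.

Apply reverse scoring (reverse-coded value = 5 − response):
  item 2: 5 − 2 = 3
  item 14: 5 − 4 = 1
Scored items: 4, 3, 1, 3, 3, 3, 4, 1, 3, 2, 3, 2, 1, 1, 1, 1, 3, 1, 4, 4, 3, 4, 1, 3
Total = 4 + 3 + 1 + 3 + 3 + 3 + 4 + 1 + 3 + 2 + 3 + 2 + 1 + 1 + 1 + 1 + 3 + 1 + 4 + 4 + 3 + 4 + 1 + 3 = 59

59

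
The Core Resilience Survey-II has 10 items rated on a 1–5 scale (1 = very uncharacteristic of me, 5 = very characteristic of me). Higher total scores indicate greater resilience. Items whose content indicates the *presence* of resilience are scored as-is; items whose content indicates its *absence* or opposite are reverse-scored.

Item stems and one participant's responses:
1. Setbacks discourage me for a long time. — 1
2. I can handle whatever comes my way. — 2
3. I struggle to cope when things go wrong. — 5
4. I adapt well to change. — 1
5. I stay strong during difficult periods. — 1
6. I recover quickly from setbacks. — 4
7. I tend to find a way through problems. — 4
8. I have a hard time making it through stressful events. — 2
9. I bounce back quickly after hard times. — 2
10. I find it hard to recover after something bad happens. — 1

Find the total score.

Items 1, 3, 8, 10 describe the absence/opposite of resilience → reverse-score.
on a 1–5 scale, reversed = 6 − raw.
  item 1: 6 − 1 = 5
  item 2: 2
  item 3: 6 − 5 = 1
  item 4: 1
  item 5: 1
  item 6: 4
  item 7: 4
  item 8: 6 − 2 = 4
  item 9: 2
  item 10: 6 − 1 = 5
Total = 5 + 2 + 1 + 1 + 1 + 4 + 4 + 4 + 2 + 5 = 29

29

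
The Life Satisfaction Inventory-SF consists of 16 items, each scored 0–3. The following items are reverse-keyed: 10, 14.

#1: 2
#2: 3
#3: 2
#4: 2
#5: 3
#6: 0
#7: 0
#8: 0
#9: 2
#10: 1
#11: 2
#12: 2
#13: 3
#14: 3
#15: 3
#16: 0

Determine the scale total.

26

Raw sum = 28. Reverse-keyed items: 10, 14; their raw sum = 4.
Each reversal replaces raw with 3 − raw, changing the total by 3 − 2·raw per item.
Total = 28 + 2·3 − 2·4 = 28 + 6 − 8 = 26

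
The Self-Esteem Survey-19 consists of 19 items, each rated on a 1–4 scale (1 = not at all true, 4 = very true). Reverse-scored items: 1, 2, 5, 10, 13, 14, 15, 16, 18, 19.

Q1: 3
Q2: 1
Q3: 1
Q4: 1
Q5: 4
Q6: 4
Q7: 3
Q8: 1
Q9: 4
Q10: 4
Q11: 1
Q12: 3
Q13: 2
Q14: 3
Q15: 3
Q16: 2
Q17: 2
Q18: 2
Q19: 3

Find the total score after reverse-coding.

43

Reverse-scored items use 5 − raw:
  item 1: 5 − 3 = 2
  item 2: 5 − 1 = 4
  item 5: 5 − 4 = 1
  item 10: 5 − 4 = 1
  item 13: 5 − 2 = 3
  item 14: 5 − 3 = 2
  item 15: 5 − 3 = 2
  item 16: 5 − 2 = 3
  item 18: 5 − 2 = 3
  item 19: 5 − 3 = 2
Scored items: 2, 4, 1, 1, 1, 4, 3, 1, 4, 1, 1, 3, 3, 2, 2, 3, 2, 3, 2
Total = 2 + 4 + 1 + 1 + 1 + 4 + 3 + 1 + 4 + 1 + 1 + 3 + 3 + 2 + 2 + 3 + 2 + 3 + 2 = 43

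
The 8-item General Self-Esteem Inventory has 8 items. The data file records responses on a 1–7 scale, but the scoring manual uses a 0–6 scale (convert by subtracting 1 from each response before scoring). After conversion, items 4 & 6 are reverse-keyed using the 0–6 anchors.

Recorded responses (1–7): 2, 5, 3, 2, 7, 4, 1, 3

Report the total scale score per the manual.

Convert to 0–6: 1, 4, 2, 1, 6, 3, 0, 2
Reverse-coded (reversed = (0+6) − raw = 6 − raw):
  item 4: 6 − 1 = 5
  item 6: 6 − 3 = 3
Scored: 1, 4, 2, 5, 6, 3, 0, 2
Total = 23

23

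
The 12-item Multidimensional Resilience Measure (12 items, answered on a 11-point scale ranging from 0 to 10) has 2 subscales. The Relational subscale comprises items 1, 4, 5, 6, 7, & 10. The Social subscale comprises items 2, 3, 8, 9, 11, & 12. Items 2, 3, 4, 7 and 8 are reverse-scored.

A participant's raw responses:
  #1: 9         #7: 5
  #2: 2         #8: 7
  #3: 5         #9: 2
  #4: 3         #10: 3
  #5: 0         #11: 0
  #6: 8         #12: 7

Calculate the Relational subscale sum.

Relational items: 1, 4, 5, 6, 7, 10.
Of these, items 4 and 7 are reverse-scored; on a 0–10 scale, reversed = 10 − raw.
  item 1: 9
  item 4: 10 − 3 = 7
  item 5: 0
  item 6: 8
  item 7: 10 − 5 = 5
  item 10: 3
Sum = 9 + 7 + 0 + 8 + 5 + 3 = 32

32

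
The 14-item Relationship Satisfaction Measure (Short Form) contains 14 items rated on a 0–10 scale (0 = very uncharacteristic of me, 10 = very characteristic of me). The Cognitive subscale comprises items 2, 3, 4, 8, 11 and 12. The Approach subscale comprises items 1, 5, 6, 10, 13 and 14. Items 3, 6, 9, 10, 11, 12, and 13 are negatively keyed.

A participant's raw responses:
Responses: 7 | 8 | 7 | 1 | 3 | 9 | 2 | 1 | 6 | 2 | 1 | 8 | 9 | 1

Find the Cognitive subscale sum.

Cognitive items: 2, 3, 4, 8, 11, 12.
Of these, items 3, 11 and 12 are negatively keyed; on a 0–10 scale, reversed = 10 − raw.
  item 2: 8
  item 3: 10 − 7 = 3
  item 4: 1
  item 8: 1
  item 11: 10 − 1 = 9
  item 12: 10 − 8 = 2
Sum = 8 + 3 + 1 + 1 + 9 + 2 = 24

24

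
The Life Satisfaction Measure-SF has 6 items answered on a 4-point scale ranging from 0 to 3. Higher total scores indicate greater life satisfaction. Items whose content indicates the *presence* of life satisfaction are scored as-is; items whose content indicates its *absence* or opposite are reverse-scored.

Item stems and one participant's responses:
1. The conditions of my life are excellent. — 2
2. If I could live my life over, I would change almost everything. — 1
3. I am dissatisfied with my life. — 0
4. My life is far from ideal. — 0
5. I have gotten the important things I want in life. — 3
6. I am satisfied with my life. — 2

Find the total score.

15

Items 2, 3, 4 describe the absence/opposite of life satisfaction → reverse-score.
reverse-coded value = 3 − response.
  item 1: 2
  item 2: 3 − 1 = 2
  item 3: 3 − 0 = 3
  item 4: 3 − 0 = 3
  item 5: 3
  item 6: 2
Total = 2 + 2 + 3 + 3 + 3 + 2 = 15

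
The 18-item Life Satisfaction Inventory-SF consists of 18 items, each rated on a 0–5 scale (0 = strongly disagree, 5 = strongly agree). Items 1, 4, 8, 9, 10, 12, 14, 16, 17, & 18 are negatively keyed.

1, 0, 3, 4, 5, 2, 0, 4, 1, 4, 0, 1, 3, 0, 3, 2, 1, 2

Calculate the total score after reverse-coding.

Apply reverse scoring (on a 0–5 scale, reversed = 5 − raw):
  item 1: 5 − 1 = 4
  item 4: 5 − 4 = 1
  item 8: 5 − 4 = 1
  item 9: 5 − 1 = 4
  item 10: 5 − 4 = 1
  item 12: 5 − 1 = 4
  item 14: 5 − 0 = 5
  item 16: 5 − 2 = 3
  item 17: 5 − 1 = 4
  item 18: 5 − 2 = 3
Scored items: 4, 0, 3, 1, 5, 2, 0, 1, 4, 1, 0, 4, 3, 5, 3, 3, 4, 3
Total = 4 + 0 + 3 + 1 + 5 + 2 + 0 + 1 + 4 + 1 + 0 + 4 + 3 + 5 + 3 + 3 + 4 + 3 = 46

46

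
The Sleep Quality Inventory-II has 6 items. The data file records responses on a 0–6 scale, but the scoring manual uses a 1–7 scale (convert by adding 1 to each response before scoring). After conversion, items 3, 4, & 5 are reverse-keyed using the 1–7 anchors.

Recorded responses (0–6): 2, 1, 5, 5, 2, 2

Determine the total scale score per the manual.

Convert to 1–7: 3, 2, 6, 6, 3, 3
Reverse-coded (reverse-coded value = 8 − response):
  item 3: 8 − 6 = 2
  item 4: 8 − 6 = 2
  item 5: 8 − 3 = 5
Scored: 3, 2, 2, 2, 5, 3
Total = 17

17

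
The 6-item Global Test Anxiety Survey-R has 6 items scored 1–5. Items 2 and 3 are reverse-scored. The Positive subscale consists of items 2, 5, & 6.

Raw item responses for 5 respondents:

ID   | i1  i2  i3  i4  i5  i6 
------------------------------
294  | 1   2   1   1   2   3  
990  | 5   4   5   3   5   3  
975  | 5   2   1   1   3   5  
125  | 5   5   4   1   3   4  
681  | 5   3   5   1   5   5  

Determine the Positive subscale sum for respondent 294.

9

Respondent 294 raw: 1, 2, 1, 1, 2, 3.
Positive items: 2, 5, 6.
Reverse-coded (reverse-coded value = 6 − response):
  item 2: 6 − 2 = 4
  item 5: 2
  item 6: 3
Sum = 4 + 2 + 3 = 9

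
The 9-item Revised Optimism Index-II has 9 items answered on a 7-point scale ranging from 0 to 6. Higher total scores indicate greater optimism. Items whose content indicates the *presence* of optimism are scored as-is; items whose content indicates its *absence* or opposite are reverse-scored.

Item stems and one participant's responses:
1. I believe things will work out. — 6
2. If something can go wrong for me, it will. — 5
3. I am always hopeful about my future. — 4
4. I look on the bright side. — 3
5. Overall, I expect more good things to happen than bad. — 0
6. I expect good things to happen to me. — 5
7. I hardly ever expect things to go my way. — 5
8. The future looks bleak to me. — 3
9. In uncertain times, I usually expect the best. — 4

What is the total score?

Items 2, 7, 8 describe the absence/opposite of optimism → reverse-score.
reversed = (0+6) − raw = 6 − raw.
  item 1: 6
  item 2: 6 − 5 = 1
  item 3: 4
  item 4: 3
  item 5: 0
  item 6: 5
  item 7: 6 − 5 = 1
  item 8: 6 − 3 = 3
  item 9: 4
Total = 6 + 1 + 4 + 3 + 0 + 5 + 1 + 3 + 4 = 27

27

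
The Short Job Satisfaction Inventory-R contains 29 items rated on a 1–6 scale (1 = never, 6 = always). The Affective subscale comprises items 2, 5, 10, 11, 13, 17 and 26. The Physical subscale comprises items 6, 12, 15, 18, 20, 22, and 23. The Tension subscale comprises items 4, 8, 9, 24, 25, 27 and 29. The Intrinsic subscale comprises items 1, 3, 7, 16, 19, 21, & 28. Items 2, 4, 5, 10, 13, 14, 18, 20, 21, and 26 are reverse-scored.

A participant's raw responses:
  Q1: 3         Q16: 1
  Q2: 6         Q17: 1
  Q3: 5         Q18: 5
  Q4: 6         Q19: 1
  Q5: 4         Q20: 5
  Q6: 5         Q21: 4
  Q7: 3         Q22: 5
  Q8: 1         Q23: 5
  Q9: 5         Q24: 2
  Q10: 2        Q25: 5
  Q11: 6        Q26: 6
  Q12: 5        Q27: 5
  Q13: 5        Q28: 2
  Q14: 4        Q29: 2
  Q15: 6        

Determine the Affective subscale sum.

19

Affective items: 2, 5, 10, 11, 13, 17, 26.
Of these, items 2, 5, 10, 13, and 26 are reverse-scored; reverse-coded value = 7 − response.
  item 2: 7 − 6 = 1
  item 5: 7 − 4 = 3
  item 10: 7 − 2 = 5
  item 11: 6
  item 13: 7 − 5 = 2
  item 17: 1
  item 26: 7 − 6 = 1
Sum = 1 + 3 + 5 + 6 + 2 + 1 + 1 = 19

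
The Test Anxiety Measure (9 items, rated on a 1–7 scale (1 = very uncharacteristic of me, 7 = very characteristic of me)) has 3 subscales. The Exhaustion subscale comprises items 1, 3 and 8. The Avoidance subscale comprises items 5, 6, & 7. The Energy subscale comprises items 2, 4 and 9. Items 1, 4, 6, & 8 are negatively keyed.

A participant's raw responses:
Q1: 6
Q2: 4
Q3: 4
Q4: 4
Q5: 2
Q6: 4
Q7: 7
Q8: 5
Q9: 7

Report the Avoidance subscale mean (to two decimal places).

Avoidance items: 5, 6, 7.
Of these, item 6 is negatively keyed; on a 1–7 scale, reversed = 8 − raw.
  item 5: 2
  item 6: 8 − 4 = 4
  item 7: 7
Sum = 2 + 4 + 7 = 13
Mean = 13 / 3 = 4.33

4.33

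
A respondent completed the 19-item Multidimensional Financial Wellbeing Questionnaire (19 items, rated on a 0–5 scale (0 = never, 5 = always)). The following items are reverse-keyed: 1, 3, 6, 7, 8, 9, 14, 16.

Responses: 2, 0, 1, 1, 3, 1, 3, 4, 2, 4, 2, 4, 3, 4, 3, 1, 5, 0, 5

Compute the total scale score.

52

Raw sum = 48. Reverse-keyed items: 1, 3, 6, 7, 8, 9, 14, 16; their raw sum = 18.
Each reversal replaces raw with 5 − raw, changing the total by 5 − 2·raw per item.
Total = 48 + 8·5 − 2·18 = 48 + 40 − 36 = 52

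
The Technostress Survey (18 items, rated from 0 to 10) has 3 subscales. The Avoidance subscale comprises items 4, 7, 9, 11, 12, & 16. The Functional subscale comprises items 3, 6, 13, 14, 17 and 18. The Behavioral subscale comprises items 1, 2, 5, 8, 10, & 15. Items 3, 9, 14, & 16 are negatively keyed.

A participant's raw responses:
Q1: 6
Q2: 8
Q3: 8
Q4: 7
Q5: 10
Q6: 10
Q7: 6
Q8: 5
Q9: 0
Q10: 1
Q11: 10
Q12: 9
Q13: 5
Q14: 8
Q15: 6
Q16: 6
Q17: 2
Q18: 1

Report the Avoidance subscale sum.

Avoidance items: 4, 7, 9, 11, 12, 16.
Of these, items 9 and 16 are negatively keyed; reversed = (0+10) − raw = 10 − raw.
  item 4: 7
  item 7: 6
  item 9: 10 − 0 = 10
  item 11: 10
  item 12: 9
  item 16: 10 − 6 = 4
Sum = 7 + 6 + 10 + 10 + 9 + 4 = 46

46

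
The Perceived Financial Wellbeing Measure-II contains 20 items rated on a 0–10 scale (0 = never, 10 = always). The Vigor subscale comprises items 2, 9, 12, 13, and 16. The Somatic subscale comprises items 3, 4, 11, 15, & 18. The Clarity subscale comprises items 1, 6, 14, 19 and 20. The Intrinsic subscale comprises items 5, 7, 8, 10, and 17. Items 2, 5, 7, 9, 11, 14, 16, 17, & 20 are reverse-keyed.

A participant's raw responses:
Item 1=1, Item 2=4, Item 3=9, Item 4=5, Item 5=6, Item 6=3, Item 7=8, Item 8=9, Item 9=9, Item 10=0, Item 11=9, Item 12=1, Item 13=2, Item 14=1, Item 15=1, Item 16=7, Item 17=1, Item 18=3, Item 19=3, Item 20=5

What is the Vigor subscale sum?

13

Vigor items: 2, 9, 12, 13, 16.
Of these, items 2, 9, & 16 are reverse-keyed; reversed = (0+10) − raw = 10 − raw.
  item 2: 10 − 4 = 6
  item 9: 10 − 9 = 1
  item 12: 1
  item 13: 2
  item 16: 10 − 7 = 3
Sum = 6 + 1 + 1 + 2 + 3 = 13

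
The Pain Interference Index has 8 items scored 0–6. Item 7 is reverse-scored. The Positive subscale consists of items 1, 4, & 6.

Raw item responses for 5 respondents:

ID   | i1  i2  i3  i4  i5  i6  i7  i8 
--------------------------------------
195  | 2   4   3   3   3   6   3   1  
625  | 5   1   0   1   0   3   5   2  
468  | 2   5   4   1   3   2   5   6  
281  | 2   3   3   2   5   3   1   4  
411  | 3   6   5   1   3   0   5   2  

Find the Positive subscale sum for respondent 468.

Respondent 468 raw: 2, 5, 4, 1, 3, 2, 5, 6.
Positive items: 1, 4, 6.
Reverse-coded (reversed = (0+6) − raw = 6 − raw):
  item 1: 2
  item 4: 1
  item 6: 2
Sum = 2 + 1 + 2 = 5

5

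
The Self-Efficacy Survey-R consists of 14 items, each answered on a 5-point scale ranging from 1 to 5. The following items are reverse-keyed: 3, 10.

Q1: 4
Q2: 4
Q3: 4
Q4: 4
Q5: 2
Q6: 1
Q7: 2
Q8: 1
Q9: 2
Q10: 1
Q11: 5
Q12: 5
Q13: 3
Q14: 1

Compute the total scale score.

Reverse-keyed items use 6 − raw:
  item 3: 6 − 4 = 2
  item 10: 6 − 1 = 5
After reverse-coding: 4, 4, 2, 4, 2, 1, 2, 1, 2, 5, 5, 5, 3, 1
Total = 4 + 4 + 2 + 4 + 2 + 1 + 2 + 1 + 2 + 5 + 5 + 5 + 3 + 1 = 41

41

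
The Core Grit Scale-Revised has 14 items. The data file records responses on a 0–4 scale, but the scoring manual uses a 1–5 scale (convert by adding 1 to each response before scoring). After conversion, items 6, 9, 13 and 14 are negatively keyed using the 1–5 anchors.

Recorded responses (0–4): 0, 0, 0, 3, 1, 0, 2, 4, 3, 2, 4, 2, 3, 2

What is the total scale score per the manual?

Convert to 1–5: 1, 1, 1, 4, 2, 1, 3, 5, 4, 3, 5, 3, 4, 3
Reverse-coded (reversed = (1+5) − raw = 6 − raw):
  item 6: 6 − 1 = 5
  item 9: 6 − 4 = 2
  item 13: 6 − 4 = 2
  item 14: 6 − 3 = 3
Scored: 1, 1, 1, 4, 2, 5, 3, 5, 2, 3, 5, 3, 2, 3
Total = 40

40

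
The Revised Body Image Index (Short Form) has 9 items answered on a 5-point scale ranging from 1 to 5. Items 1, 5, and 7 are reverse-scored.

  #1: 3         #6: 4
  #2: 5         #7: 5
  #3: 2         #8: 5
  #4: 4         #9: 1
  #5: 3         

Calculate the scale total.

Reverse-coded items (on a 1–5 scale, reversed = 6 − raw):
  item 1: 6 − 3 = 3
  item 5: 6 − 3 = 3
  item 7: 6 − 5 = 1
After reverse-coding: 3, 5, 2, 4, 3, 4, 1, 5, 1
Total = 3 + 5 + 2 + 4 + 3 + 4 + 1 + 5 + 1 = 28

28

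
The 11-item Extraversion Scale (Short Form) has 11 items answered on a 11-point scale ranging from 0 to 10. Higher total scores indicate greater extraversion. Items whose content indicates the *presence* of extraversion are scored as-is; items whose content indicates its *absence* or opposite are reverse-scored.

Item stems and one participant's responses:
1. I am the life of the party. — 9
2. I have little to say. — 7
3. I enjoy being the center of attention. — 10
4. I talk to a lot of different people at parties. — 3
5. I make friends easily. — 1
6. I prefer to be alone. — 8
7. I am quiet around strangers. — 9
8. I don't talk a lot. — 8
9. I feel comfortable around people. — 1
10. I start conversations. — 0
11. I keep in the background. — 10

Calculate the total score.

32

Items 2, 6, 7, 8, 11 describe the absence/opposite of extraversion → reverse-score.
reversed = (0+10) − raw = 10 − raw.
  item 1: 9
  item 2: 10 − 7 = 3
  item 3: 10
  item 4: 3
  item 5: 1
  item 6: 10 − 8 = 2
  item 7: 10 − 9 = 1
  item 8: 10 − 8 = 2
  item 9: 1
  item 10: 0
  item 11: 10 − 10 = 0
Total = 9 + 3 + 10 + 3 + 1 + 2 + 1 + 2 + 1 + 0 + 0 = 32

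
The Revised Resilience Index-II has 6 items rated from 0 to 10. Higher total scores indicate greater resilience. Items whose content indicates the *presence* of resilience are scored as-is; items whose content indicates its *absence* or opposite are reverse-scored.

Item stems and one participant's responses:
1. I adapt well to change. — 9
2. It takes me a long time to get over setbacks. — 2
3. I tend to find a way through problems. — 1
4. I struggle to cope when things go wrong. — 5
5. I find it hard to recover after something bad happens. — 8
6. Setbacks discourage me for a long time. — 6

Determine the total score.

29

Items 2, 4, 5, 6 describe the absence/opposite of resilience → reverse-score.
reverse-coded value = 10 − response.
  item 1: 9
  item 2: 10 − 2 = 8
  item 3: 1
  item 4: 10 − 5 = 5
  item 5: 10 − 8 = 2
  item 6: 10 − 6 = 4
Total = 9 + 8 + 1 + 5 + 2 + 4 = 29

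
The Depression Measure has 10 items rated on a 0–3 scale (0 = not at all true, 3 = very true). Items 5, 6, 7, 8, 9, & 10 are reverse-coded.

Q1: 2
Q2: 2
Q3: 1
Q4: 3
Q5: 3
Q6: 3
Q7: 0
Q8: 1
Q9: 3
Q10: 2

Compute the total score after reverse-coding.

Reverse-coded items (on a 0–3 scale, reversed = 3 − raw):
  item 5: 3 − 3 = 0
  item 6: 3 − 3 = 0
  item 7: 3 − 0 = 3
  item 8: 3 − 1 = 2
  item 9: 3 − 3 = 0
  item 10: 3 − 2 = 1
Scored responses: 2, 2, 1, 3, 0, 0, 3, 2, 0, 1
Total = 2 + 2 + 1 + 3 + 0 + 0 + 3 + 2 + 0 + 1 = 14

14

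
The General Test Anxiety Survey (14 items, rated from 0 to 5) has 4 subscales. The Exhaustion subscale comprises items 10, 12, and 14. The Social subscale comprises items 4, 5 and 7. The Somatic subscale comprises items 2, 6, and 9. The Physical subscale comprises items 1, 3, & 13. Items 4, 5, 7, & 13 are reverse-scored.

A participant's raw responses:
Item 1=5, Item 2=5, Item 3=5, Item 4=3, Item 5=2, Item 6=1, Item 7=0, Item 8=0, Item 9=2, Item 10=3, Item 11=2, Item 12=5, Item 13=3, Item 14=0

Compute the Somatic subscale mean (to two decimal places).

2.67

Somatic items: 2, 6, 9.
  item 2: 5
  item 6: 1
  item 9: 2
Sum = 5 + 1 + 2 = 8
Mean = 8 / 3 = 2.67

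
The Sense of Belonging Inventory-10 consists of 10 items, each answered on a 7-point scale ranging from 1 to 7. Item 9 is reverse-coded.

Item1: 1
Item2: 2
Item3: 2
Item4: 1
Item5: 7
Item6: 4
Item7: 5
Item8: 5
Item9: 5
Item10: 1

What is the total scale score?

Reverse-coded items use 8 − raw:
  item 9: 8 − 5 = 3
Scored responses: 1, 2, 2, 1, 7, 4, 5, 5, 3, 1
Total = 1 + 2 + 2 + 1 + 7 + 4 + 5 + 5 + 3 + 1 = 31

31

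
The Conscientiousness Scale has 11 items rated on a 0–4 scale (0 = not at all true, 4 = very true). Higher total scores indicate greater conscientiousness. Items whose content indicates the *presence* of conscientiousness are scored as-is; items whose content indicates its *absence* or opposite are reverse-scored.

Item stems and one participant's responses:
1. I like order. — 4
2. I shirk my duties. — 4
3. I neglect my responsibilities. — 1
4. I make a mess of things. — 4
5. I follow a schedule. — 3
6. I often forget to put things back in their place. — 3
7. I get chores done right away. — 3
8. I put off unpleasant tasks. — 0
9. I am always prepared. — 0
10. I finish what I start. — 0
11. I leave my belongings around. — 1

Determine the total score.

Items 2, 3, 4, 6, 8, 11 describe the absence/opposite of conscientiousness → reverse-score.
reversed = (0+4) − raw = 4 − raw.
  item 1: 4
  item 2: 4 − 4 = 0
  item 3: 4 − 1 = 3
  item 4: 4 − 4 = 0
  item 5: 3
  item 6: 4 − 3 = 1
  item 7: 3
  item 8: 4 − 0 = 4
  item 9: 0
  item 10: 0
  item 11: 4 − 1 = 3
Total = 4 + 0 + 3 + 0 + 3 + 1 + 3 + 4 + 0 + 0 + 3 = 21

21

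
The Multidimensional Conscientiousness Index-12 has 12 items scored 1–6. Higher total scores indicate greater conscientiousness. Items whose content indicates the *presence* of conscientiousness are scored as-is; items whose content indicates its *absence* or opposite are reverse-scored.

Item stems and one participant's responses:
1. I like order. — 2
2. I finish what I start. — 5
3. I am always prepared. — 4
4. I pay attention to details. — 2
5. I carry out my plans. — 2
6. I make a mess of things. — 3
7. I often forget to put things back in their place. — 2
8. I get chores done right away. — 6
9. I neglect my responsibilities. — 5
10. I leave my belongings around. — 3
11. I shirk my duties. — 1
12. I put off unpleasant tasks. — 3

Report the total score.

Items 6, 7, 9, 10, 11, 12 describe the absence/opposite of conscientiousness → reverse-score.
reverse-coded value = 7 − response.
  item 1: 2
  item 2: 5
  item 3: 4
  item 4: 2
  item 5: 2
  item 6: 7 − 3 = 4
  item 7: 7 − 2 = 5
  item 8: 6
  item 9: 7 − 5 = 2
  item 10: 7 − 3 = 4
  item 11: 7 − 1 = 6
  item 12: 7 − 3 = 4
Total = 2 + 5 + 4 + 2 + 2 + 4 + 5 + 6 + 2 + 4 + 6 + 4 = 46

46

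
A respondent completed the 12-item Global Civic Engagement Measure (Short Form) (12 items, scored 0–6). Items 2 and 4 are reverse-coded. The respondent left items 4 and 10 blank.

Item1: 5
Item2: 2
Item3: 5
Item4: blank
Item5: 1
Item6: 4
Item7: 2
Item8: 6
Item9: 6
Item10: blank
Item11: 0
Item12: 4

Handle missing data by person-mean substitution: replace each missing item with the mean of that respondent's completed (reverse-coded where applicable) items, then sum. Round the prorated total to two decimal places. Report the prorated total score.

44.40

Reverse-coded (on a 0–6 scale, reversed = 6 − raw):
  item 2: 6 − 2 = 4
Completed scored items (10 of 12): 5, 4, 5, 1, 4, 2, 6, 6, 0, 4; sum = 37.
Person mean = 37 / 10 ≈ 3.7000
Prorated total = (37 / 10) × 12 = 44.40 (to 2 dp)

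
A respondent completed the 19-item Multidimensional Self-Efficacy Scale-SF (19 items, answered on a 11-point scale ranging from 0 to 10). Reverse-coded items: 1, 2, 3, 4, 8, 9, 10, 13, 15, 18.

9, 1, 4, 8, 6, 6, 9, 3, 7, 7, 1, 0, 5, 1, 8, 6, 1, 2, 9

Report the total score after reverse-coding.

Reversing items 1, 2, 3, 4, 8, 9, 10, 13, 15, & 18 with 10 − raw:
Total = (10−9) + (10−1) + (10−4) + (10−8) + 6 + 6 + 9 + (10−3) + (10−7) + (10−7) + 1 + 0 + (10−5) + 1 + (10−8) + 6 + 1 + (10−2) + 9
      = 1 + 9 + 6 + 2 + 6 + 6 + 9 + 7 + 3 + 3 + 1 + 0 + 5 + 1 + 2 + 6 + 1 + 8 + 9 = 85

85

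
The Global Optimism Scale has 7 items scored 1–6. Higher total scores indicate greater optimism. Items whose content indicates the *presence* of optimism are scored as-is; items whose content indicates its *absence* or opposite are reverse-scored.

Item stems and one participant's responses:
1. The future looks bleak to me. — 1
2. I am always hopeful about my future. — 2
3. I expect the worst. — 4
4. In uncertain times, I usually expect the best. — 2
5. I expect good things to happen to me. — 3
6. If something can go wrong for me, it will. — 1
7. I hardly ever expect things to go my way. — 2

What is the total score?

27

Items 1, 3, 6, 7 describe the absence/opposite of optimism → reverse-score.
reversed = (1+6) − raw = 7 − raw.
  item 1: 7 − 1 = 6
  item 2: 2
  item 3: 7 − 4 = 3
  item 4: 2
  item 5: 3
  item 6: 7 − 1 = 6
  item 7: 7 − 2 = 5
Total = 6 + 2 + 3 + 2 + 3 + 6 + 5 = 27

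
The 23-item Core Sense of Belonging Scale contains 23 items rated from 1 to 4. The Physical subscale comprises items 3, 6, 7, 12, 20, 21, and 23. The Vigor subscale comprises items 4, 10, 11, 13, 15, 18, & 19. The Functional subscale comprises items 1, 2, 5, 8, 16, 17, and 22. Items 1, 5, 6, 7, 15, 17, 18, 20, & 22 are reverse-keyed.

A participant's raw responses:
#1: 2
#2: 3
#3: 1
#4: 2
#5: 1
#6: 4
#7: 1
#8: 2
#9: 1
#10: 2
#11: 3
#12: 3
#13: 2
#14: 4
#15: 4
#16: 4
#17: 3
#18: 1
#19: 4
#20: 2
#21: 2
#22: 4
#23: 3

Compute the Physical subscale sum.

17

Physical items: 3, 6, 7, 12, 20, 21, 23.
Of these, items 6, 7, & 20 are reverse-keyed; reverse-coded value = 5 − response.
  item 3: 1
  item 6: 5 − 4 = 1
  item 7: 5 − 1 = 4
  item 12: 3
  item 20: 5 − 2 = 3
  item 21: 2
  item 23: 3
Sum = 1 + 1 + 4 + 3 + 3 + 2 + 3 = 17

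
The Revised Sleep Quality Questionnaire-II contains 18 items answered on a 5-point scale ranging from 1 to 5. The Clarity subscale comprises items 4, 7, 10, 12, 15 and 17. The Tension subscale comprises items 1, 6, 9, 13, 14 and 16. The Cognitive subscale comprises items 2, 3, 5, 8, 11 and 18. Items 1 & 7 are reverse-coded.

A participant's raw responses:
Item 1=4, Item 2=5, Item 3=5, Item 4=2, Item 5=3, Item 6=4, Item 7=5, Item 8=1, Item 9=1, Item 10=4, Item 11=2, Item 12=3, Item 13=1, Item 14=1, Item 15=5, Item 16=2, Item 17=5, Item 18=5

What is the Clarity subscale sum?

20

Clarity items: 4, 7, 10, 12, 15, 17.
Of these, item 7 is reverse-coded; on a 1–5 scale, reversed = 6 − raw.
  item 4: 2
  item 7: 6 − 5 = 1
  item 10: 4
  item 12: 3
  item 15: 5
  item 17: 5
Sum = 2 + 1 + 4 + 3 + 5 + 5 = 20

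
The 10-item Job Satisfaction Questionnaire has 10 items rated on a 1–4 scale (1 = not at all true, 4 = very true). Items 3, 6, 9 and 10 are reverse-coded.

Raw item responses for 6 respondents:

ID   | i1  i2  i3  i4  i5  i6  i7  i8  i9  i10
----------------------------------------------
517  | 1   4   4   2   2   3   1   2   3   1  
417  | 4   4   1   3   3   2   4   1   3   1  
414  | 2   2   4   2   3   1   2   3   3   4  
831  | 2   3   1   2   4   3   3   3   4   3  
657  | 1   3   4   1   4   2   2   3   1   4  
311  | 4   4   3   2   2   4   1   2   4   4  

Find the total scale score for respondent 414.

Respondent 414 raw: 2, 2, 4, 2, 3, 1, 2, 3, 3, 4.
Reverse-coded (reversed = (1+4) − raw = 5 − raw):
  item 1: 2
  item 2: 2
  item 3: 5 − 4 = 1
  item 4: 2
  item 5: 3
  item 6: 5 − 1 = 4
  item 7: 2
  item 8: 3
  item 9: 5 − 3 = 2
  item 10: 5 − 4 = 1
Sum = 2 + 2 + 1 + 2 + 3 + 4 + 2 + 3 + 2 + 1 = 22

22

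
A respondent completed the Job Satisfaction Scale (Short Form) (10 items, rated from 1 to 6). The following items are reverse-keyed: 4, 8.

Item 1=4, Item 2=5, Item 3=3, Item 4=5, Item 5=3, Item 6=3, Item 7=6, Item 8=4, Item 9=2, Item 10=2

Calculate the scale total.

33

Reversing items 4 and 8 with 7 − raw:
Total = 4 + 5 + 3 + (7−5) + 3 + 3 + 6 + (7−4) + 2 + 2
      = 4 + 5 + 3 + 2 + 3 + 3 + 6 + 3 + 2 + 2 = 33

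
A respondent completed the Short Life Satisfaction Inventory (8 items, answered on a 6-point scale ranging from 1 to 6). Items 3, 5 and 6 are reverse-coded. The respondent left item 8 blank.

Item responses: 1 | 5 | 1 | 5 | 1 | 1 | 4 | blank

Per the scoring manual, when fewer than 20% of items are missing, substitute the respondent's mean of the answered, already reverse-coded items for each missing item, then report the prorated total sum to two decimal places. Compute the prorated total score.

Reverse-coded (reverse-coded value = 7 − response):
  item 3: 7 − 1 = 6
  item 5: 7 − 1 = 6
  item 6: 7 − 1 = 6
Completed scored items (7 of 8): 1, 5, 6, 5, 6, 6, 4; sum = 33.
Person mean = 33 / 7 ≈ 4.7143
Prorated total = (33 / 7) × 8 = 37.71 (to 2 dp)

37.71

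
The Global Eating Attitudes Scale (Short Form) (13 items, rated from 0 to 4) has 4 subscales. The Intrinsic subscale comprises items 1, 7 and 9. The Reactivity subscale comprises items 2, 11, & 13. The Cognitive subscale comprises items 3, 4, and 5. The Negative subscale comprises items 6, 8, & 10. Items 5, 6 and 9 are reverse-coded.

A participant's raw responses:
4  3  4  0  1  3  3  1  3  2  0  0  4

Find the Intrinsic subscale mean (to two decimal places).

2.67

Intrinsic items: 1, 7, 9.
Of these, item 9 is reverse-coded; reversed = (0+4) − raw = 4 − raw.
  item 1: 4
  item 7: 3
  item 9: 4 − 3 = 1
Sum = 4 + 3 + 1 = 8
Mean = 8 / 3 = 2.67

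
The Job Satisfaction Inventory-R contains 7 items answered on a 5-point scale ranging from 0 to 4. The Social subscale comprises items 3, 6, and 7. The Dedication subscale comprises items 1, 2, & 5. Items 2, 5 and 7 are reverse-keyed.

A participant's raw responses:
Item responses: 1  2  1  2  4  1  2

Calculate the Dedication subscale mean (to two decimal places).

1.00

Dedication items: 1, 2, 5.
Of these, items 2 and 5 are reverse-keyed; on a 0–4 scale, reversed = 4 − raw.
  item 1: 1
  item 2: 4 − 2 = 2
  item 5: 4 − 4 = 0
Sum = 1 + 2 + 0 = 3
Mean = 3 / 3 = 1.00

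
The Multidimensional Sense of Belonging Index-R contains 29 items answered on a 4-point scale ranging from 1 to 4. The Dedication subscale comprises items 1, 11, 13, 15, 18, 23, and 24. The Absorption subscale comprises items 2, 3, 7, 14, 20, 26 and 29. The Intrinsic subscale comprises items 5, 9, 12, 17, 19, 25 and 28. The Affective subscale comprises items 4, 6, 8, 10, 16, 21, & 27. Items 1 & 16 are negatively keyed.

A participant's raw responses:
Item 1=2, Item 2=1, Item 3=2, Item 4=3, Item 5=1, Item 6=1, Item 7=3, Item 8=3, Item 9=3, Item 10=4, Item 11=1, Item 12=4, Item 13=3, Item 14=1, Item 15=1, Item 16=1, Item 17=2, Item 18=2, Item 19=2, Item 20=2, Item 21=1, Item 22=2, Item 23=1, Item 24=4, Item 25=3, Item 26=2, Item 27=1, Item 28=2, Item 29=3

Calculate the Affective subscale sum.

Affective items: 4, 6, 8, 10, 16, 21, 27.
Of these, item 16 is negatively keyed; reversed = (1+4) − raw = 5 − raw.
  item 4: 3
  item 6: 1
  item 8: 3
  item 10: 4
  item 16: 5 − 1 = 4
  item 21: 1
  item 27: 1
Sum = 3 + 1 + 3 + 4 + 4 + 1 + 1 = 17

17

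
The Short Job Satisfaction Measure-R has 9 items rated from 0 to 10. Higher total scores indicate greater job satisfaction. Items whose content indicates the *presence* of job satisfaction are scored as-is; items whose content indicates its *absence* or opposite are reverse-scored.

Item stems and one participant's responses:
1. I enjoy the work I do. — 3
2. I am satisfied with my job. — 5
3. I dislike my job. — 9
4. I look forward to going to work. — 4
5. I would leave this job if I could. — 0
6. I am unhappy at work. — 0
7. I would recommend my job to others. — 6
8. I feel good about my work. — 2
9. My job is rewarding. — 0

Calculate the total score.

Items 3, 5, 6 describe the absence/opposite of job satisfaction → reverse-score.
on a 0–10 scale, reversed = 10 − raw.
  item 1: 3
  item 2: 5
  item 3: 10 − 9 = 1
  item 4: 4
  item 5: 10 − 0 = 10
  item 6: 10 − 0 = 10
  item 7: 6
  item 8: 2
  item 9: 0
Total = 3 + 5 + 1 + 4 + 10 + 10 + 6 + 2 + 0 = 41

41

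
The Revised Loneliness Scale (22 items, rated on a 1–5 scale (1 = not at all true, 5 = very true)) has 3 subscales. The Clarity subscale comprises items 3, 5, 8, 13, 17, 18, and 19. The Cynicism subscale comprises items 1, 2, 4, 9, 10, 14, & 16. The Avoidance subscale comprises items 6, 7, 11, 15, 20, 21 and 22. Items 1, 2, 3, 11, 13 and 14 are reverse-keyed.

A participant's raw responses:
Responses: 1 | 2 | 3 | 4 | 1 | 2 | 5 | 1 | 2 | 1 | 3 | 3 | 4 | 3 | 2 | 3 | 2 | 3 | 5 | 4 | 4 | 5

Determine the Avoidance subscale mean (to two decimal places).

Avoidance items: 6, 7, 11, 15, 20, 21, 22.
Of these, item 11 is reverse-keyed; reversed = (1+5) − raw = 6 − raw.
  item 6: 2
  item 7: 5
  item 11: 6 − 3 = 3
  item 15: 2
  item 20: 4
  item 21: 4
  item 22: 5
Sum = 2 + 5 + 3 + 2 + 4 + 4 + 5 = 25
Mean = 25 / 7 = 3.57

3.57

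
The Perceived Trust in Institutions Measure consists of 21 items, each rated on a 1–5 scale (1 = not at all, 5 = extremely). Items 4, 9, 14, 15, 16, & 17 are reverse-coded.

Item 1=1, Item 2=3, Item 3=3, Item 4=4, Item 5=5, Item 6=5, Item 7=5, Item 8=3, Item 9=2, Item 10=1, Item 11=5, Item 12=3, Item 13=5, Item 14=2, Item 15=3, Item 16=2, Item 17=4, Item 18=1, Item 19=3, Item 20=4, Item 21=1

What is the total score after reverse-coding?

67

Reversing items 4, 9, 14, 15, 16, & 17 with 6 − raw:
Total = 1 + 3 + 3 + (6−4) + 5 + 5 + 5 + 3 + (6−2) + 1 + 5 + 3 + 5 + (6−2) + (6−3) + (6−2) + (6−4) + 1 + 3 + 4 + 1
      = 1 + 3 + 3 + 2 + 5 + 5 + 5 + 3 + 4 + 1 + 5 + 3 + 5 + 4 + 3 + 4 + 2 + 1 + 3 + 4 + 1 = 67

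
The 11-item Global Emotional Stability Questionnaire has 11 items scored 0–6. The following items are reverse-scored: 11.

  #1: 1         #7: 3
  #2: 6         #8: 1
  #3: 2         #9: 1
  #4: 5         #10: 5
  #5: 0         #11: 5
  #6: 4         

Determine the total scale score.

Reversing item 11 with 6 − raw:
Total = 1 + 6 + 2 + 5 + 0 + 4 + 3 + 1 + 1 + 5 + (6−5)
      = 1 + 6 + 2 + 5 + 0 + 4 + 3 + 1 + 1 + 5 + 1 = 29

29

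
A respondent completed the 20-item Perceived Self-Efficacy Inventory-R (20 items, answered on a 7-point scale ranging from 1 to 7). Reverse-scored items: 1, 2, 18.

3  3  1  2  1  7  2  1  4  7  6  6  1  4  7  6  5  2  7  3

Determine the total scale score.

86

Reversing items 1, 2, & 18 with 8 − raw:
Total = (8−3) + (8−3) + 1 + 2 + 1 + 7 + 2 + 1 + 4 + 7 + 6 + 6 + 1 + 4 + 7 + 6 + 5 + (8−2) + 7 + 3
      = 5 + 5 + 1 + 2 + 1 + 7 + 2 + 1 + 4 + 7 + 6 + 6 + 1 + 4 + 7 + 6 + 5 + 6 + 7 + 3 = 86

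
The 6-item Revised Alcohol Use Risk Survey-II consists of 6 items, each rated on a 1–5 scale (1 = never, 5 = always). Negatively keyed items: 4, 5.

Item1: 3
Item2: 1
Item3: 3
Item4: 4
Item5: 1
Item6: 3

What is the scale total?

Raw sum = 15. Negatively keyed items: 4, 5; their raw sum = 5.
Each reversal replaces raw with 6 − raw, changing the total by 6 − 2·raw per item.
Total = 15 + 2·6 − 2·5 = 15 + 12 − 10 = 17

17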